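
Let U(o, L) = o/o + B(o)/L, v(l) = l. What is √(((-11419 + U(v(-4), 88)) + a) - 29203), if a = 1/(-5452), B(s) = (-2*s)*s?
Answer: I*√36525113453983/29986 ≈ 201.55*I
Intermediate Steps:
B(s) = -2*s²
a = -1/5452 ≈ -0.00018342
U(o, L) = 1 - 2*o²/L (U(o, L) = o/o + (-2*o²)/L = 1 - 2*o²/L)
√(((-11419 + U(v(-4), 88)) + a) - 29203) = √(((-11419 + (88 - 2*(-4)²)/88) - 1/5452) - 29203) = √(((-11419 + (88 - 2*16)/88) - 1/5452) - 29203) = √(((-11419 + (88 - 32)/88) - 1/5452) - 29203) = √(((-11419 + (1/88)*56) - 1/5452) - 29203) = √(((-11419 + 7/11) - 1/5452) - 29203) = √((-125602/11 - 1/5452) - 29203) = √(-684782115/59972 - 29203) = √(-2436144431/59972) = I*√36525113453983/29986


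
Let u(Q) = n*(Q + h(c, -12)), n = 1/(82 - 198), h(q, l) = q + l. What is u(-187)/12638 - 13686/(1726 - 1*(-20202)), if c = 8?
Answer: -2507449655/4018327928 ≈ -0.62400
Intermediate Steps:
h(q, l) = l + q
n = -1/116 (n = 1/(-116) = -1/116 ≈ -0.0086207)
u(Q) = 1/29 - Q/116 (u(Q) = -(Q + (-12 + 8))/116 = -(Q - 4)/116 = -(-4 + Q)/116 = 1/29 - Q/116)
u(-187)/12638 - 13686/(1726 - 1*(-20202)) = (1/29 - 1/116*(-187))/12638 - 13686/(1726 - 1*(-20202)) = (1/29 + 187/116)*(1/12638) - 13686/(1726 + 20202) = (191/116)*(1/12638) - 13686/21928 = 191/1466008 - 13686*1/21928 = 191/1466008 - 6843/10964 = -2507449655/4018327928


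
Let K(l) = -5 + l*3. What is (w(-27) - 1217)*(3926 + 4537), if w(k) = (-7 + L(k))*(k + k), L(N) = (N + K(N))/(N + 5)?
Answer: -103925640/11 ≈ -9.4478e+6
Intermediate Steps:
K(l) = -5 + 3*l
L(N) = (-5 + 4*N)/(5 + N) (L(N) = (N + (-5 + 3*N))/(N + 5) = (-5 + 4*N)/(5 + N))
w(k) = 2*k*(-7 + (-5 + 4*k)/(5 + k)) (w(k) = (-7 + (-5 + 4*k)/(5 + k))*(k + k) = (-7 + (-5 + 4*k)/(5 + k))*(2*k) = 2*k*(-7 + (-5 + 4*k)/(5 + k)))
(w(-27) - 1217)*(3926 + 4537) = (-2*(-27)*(40 + 3*(-27))/(5 - 27) - 1217)*(3926 + 4537) = (-2*(-27)*(40 - 81)/(-22) - 1217)*8463 = (-2*(-27)*(-1/22)*(-41) - 1217)*8463 = (1107/11 - 1217)*8463 = -12280/11*8463 = -103925640/11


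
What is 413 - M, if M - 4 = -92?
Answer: 501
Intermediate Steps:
M = -88 (M = 4 - 92 = -88)
413 - M = 413 - 1*(-88) = 413 + 88 = 501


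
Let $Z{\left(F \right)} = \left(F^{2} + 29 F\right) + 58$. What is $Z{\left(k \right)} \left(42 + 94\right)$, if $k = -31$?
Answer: $16320$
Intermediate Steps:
$Z{\left(F \right)} = 58 + F^{2} + 29 F$
$Z{\left(k \right)} \left(42 + 94\right) = \left(58 + \left(-31\right)^{2} + 29 \left(-31\right)\right) \left(42 + 94\right) = \left(58 + 961 - 899\right) 136 = 120 \cdot 136 = 16320$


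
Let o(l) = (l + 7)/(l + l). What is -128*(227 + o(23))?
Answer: -670208/23 ≈ -29139.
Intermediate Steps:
o(l) = (7 + l)/(2*l) (o(l) = (7 + l)/((2*l)) = (7 + l)*(1/(2*l)) = (7 + l)/(2*l))
-128*(227 + o(23)) = -128*(227 + (½)*(7 + 23)/23) = -128*(227 + (½)*(1/23)*30) = -128*(227 + 15/23) = -128*5236/23 = -670208/23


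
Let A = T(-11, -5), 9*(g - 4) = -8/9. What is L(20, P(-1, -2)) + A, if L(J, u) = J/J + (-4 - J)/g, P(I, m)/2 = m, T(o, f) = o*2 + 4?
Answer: -1829/79 ≈ -23.152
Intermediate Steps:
T(o, f) = 4 + 2*o (T(o, f) = 2*o + 4 = 4 + 2*o)
P(I, m) = 2*m
g = 316/81 (g = 4 + (-8/9)/9 = 4 + (-8*⅑)/9 = 4 + (⅑)*(-8/9) = 4 - 8/81 = 316/81 ≈ 3.9012)
A = -18 (A = 4 + 2*(-11) = 4 - 22 = -18)
L(J, u) = -2/79 - 81*J/316 (L(J, u) = J/J + (-4 - J)/(316/81) = 1 + (-4 - J)*(81/316) = 1 + (-81/79 - 81*J/316) = -2/79 - 81*J/316)
L(20, P(-1, -2)) + A = (-2/79 - 81/316*20) - 18 = (-2/79 - 405/79) - 18 = -407/79 - 18 = -1829/79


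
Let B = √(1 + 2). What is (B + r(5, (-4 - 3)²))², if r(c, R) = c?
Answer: (5 + √3)² ≈ 45.320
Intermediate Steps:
B = √3 ≈ 1.7320
(B + r(5, (-4 - 3)²))² = (√3 + 5)² = (5 + √3)²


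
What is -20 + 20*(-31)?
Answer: -640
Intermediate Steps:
-20 + 20*(-31) = -20 - 620 = -640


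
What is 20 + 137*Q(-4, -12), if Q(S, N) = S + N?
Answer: -2172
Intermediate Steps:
Q(S, N) = N + S
20 + 137*Q(-4, -12) = 20 + 137*(-12 - 4) = 20 + 137*(-16) = 20 - 2192 = -2172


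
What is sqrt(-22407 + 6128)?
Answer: I*sqrt(16279) ≈ 127.59*I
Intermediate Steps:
sqrt(-22407 + 6128) = sqrt(-16279) = I*sqrt(16279)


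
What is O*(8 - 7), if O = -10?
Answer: -10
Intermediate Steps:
O*(8 - 7) = -10*(8 - 7) = -10*1 = -10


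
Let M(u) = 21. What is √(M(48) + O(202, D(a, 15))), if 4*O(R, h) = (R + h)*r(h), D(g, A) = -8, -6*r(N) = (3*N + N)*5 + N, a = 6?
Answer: √1379 ≈ 37.135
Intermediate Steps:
r(N) = -7*N/2 (r(N) = -((3*N + N)*5 + N)/6 = -((4*N)*5 + N)/6 = -(20*N + N)/6 = -7*N/2)
O(R, h) = -7*h*(R + h)/8 (O(R, h) = ((R + h)*(-7*h/2))/4 = (-7*h*(R + h)/2)/4 = -7*h*(R + h)/8)
√(M(48) + O(202, D(a, 15))) = √(21 - 7/8*(-8)*(202 - 8)) = √(21 - 7/8*(-8)*194) = √(21 + 1358) = √1379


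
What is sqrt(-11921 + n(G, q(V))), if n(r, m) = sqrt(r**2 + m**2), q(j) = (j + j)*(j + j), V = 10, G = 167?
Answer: sqrt(-11921 + sqrt(187889)) ≈ 107.18*I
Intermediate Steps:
q(j) = 4*j**2 (q(j) = (2*j)*(2*j) = 4*j**2)
n(r, m) = sqrt(m**2 + r**2)
sqrt(-11921 + n(G, q(V))) = sqrt(-11921 + sqrt((4*10**2)**2 + 167**2)) = sqrt(-11921 + sqrt((4*100)**2 + 27889)) = sqrt(-11921 + sqrt(400**2 + 27889)) = sqrt(-11921 + sqrt(160000 + 27889)) = sqrt(-11921 + sqrt(187889))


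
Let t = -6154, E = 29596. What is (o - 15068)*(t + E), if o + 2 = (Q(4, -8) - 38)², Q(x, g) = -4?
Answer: -311919252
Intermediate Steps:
o = 1762 (o = -2 + (-4 - 38)² = -2 + (-42)² = -2 + 1764 = 1762)
(o - 15068)*(t + E) = (1762 - 15068)*(-6154 + 29596) = -13306*23442 = -311919252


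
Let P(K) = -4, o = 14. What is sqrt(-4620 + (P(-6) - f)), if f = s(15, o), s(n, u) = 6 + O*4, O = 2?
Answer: I*sqrt(4638) ≈ 68.103*I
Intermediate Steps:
s(n, u) = 14 (s(n, u) = 6 + 2*4 = 6 + 8 = 14)
f = 14
sqrt(-4620 + (P(-6) - f)) = sqrt(-4620 + (-4 - 1*14)) = sqrt(-4620 + (-4 - 14)) = sqrt(-4620 - 18) = sqrt(-4638) = I*sqrt(4638)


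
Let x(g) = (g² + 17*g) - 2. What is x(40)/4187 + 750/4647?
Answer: 4575372/6485663 ≈ 0.70546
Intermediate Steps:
x(g) = -2 + g² + 17*g
x(40)/4187 + 750/4647 = (-2 + 40² + 17*40)/4187 + 750/4647 = (-2 + 1600 + 680)*(1/4187) + 750*(1/4647) = 2278*(1/4187) + 250/1549 = 2278/4187 + 250/1549 = 4575372/6485663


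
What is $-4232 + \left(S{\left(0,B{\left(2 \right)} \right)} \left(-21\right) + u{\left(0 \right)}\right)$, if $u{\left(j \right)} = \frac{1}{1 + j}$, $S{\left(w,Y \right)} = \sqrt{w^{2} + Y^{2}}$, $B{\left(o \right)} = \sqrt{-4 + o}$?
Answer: $-4231 - 21 i \sqrt{2} \approx -4231.0 - 29.698 i$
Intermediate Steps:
$S{\left(w,Y \right)} = \sqrt{Y^{2} + w^{2}}$
$-4232 + \left(S{\left(0,B{\left(2 \right)} \right)} \left(-21\right) + u{\left(0 \right)}\right) = -4232 + \left(\sqrt{\left(\sqrt{-4 + 2}\right)^{2} + 0^{2}} \left(-21\right) + \frac{1}{1 + 0}\right) = -4232 + \left(\sqrt{\left(\sqrt{-2}\right)^{2} + 0} \left(-21\right) + 1^{-1}\right) = -4232 + \left(\sqrt{\left(i \sqrt{2}\right)^{2} + 0} \left(-21\right) + 1\right) = -4232 + \left(\sqrt{-2 + 0} \left(-21\right) + 1\right) = -4232 + \left(\sqrt{-2} \left(-21\right) + 1\right) = -4232 + \left(i \sqrt{2} \left(-21\right) + 1\right) = -4232 + \left(- 21 i \sqrt{2} + 1\right) = -4232 + \left(1 - 21 i \sqrt{2}\right) = -4231 - 21 i \sqrt{2}$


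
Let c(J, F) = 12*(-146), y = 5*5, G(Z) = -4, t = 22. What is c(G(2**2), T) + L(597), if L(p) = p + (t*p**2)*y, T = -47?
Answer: 196023795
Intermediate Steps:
y = 25
c(J, F) = -1752
L(p) = p + 550*p**2 (L(p) = p + (22*p**2)*25 = p + 550*p**2)
c(G(2**2), T) + L(597) = -1752 + 597*(1 + 550*597) = -1752 + 597*(1 + 328350) = -1752 + 597*328351 = -1752 + 196025547 = 196023795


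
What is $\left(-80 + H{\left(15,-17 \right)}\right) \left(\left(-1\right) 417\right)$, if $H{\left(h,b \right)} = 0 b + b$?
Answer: $40449$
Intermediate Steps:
$H{\left(h,b \right)} = b$ ($H{\left(h,b \right)} = 0 + b = b$)
$\left(-80 + H{\left(15,-17 \right)}\right) \left(\left(-1\right) 417\right) = \left(-80 - 17\right) \left(\left(-1\right) 417\right) = \left(-97\right) \left(-417\right) = 40449$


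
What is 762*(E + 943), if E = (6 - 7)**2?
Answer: 719328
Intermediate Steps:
E = 1 (E = (-1)**2 = 1)
762*(E + 943) = 762*(1 + 943) = 762*944 = 719328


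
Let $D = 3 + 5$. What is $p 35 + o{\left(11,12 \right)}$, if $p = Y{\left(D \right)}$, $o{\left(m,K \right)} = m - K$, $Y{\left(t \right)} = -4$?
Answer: $-141$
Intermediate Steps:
$D = 8$
$p = -4$
$p 35 + o{\left(11,12 \right)} = \left(-4\right) 35 + \left(11 - 12\right) = -140 + \left(11 - 12\right) = -140 - 1 = -141$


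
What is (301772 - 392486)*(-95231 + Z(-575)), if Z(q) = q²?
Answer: -21353531316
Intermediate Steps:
(301772 - 392486)*(-95231 + Z(-575)) = (301772 - 392486)*(-95231 + (-575)²) = -90714*(-95231 + 330625) = -90714*235394 = -21353531316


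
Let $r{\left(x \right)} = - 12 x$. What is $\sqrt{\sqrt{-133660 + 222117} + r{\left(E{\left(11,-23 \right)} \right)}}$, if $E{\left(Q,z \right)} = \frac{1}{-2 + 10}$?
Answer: $\frac{\sqrt{-6 + 4 \sqrt{88457}}}{2} \approx 17.202$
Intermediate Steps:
$E{\left(Q,z \right)} = \frac{1}{8}$
$\sqrt{\sqrt{-133660 + 222117} + r{\left(E{\left(11,-23 \right)} \right)}} = \sqrt{\sqrt{-133660 + 222117} - \frac{3}{2}} = \sqrt{\sqrt{88457} - \frac{3}{2}} = \sqrt{- \frac{3}{2} + \sqrt{88457}}$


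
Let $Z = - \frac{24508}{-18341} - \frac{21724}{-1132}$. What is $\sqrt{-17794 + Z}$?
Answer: $\frac{i \sqrt{478840846910047441}}{5190503} \approx 133.32 i$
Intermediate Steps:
$Z = \frac{106545735}{5190503}$ ($Z = \left(-24508\right) \left(- \frac{1}{18341}\right) - - \frac{5431}{283} = \frac{24508}{18341} + \frac{5431}{283} = \frac{106545735}{5190503} \approx 20.527$)
$\sqrt{-17794 + Z} = \sqrt{-17794 + \frac{106545735}{5190503}} = \sqrt{- \frac{92253264647}{5190503}} = \frac{i \sqrt{478840846910047441}}{5190503}$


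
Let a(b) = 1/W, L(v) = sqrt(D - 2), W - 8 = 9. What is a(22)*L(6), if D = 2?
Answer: 0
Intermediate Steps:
W = 17 (W = 8 + 9 = 17)
L(v) = 0 (L(v) = sqrt(2 - 2) = sqrt(0) = 0)
a(b) = 1/17
a(22)*L(6) = (1/17)*0 = 0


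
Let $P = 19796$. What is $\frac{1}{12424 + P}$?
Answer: $\frac{1}{32220} \approx 3.1037 \cdot 10^{-5}$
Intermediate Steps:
$\frac{1}{12424 + P} = \frac{1}{12424 + 19796} = \frac{1}{32220}$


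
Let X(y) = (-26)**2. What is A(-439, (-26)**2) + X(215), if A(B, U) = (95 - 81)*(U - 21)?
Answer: 9846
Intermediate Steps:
A(B, U) = -294 + 14*U (A(B, U) = 14*(-21 + U) = -294 + 14*U)
X(y) = 676
A(-439, (-26)**2) + X(215) = (-294 + 14*(-26)**2) + 676 = (-294 + 14*676) + 676 = (-294 + 9464) + 676 = 9170 + 676 = 9846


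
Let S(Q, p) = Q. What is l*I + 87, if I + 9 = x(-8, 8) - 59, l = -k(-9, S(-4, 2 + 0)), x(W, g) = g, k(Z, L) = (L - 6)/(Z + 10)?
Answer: -513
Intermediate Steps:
k(Z, L) = (-6 + L)/(10 + Z)
l = 10 (l = -(-6 - 4)/(10 - 9) = -(-10)/1 = -(-10) = -1*(-10) = 10)
I = -60 (I = -9 + (8 - 59) = -9 - 51 = -60)
l*I + 87 = 10*(-60) + 87 = -600 + 87 = -513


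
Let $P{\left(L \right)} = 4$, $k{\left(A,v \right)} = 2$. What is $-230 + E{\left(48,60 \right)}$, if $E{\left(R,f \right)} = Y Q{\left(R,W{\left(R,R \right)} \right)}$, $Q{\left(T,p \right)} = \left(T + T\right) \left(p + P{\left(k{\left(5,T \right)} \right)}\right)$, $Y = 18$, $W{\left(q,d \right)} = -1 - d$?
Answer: $-77990$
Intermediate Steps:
$Q{\left(T,p \right)} = 2 T \left(4 + p\right)$ ($Q{\left(T,p \right)} = \left(T + T\right) \left(p + 4\right) = 2 T \left(4 + p\right)$)
$E{\left(R,f \right)} = 36 R \left(3 - R\right)$ ($E{\left(R,f \right)} = 18 \cdot 2 R \left(4 - \left(1 + R\right)\right) = 18 \cdot 2 R \left(3 - R\right) = 36 R \left(3 - R\right)$)
$-230 + E{\left(48,60 \right)} = -230 + 36 \cdot 48 \left(3 - 48\right) = -230 + 36 \cdot 48 \left(-45\right) = -230 - 77760 = -77990$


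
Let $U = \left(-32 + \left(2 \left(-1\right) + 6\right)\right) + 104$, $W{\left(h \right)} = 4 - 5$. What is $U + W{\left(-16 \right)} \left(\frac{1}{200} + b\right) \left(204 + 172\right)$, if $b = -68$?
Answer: $\frac{641053}{25} \approx 25642.0$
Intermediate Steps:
$W{\left(h \right)} = -1$
$U = 76$ ($U = \left(-32 + \left(-2 + 6\right)\right) + 104 = \left(-32 + 4\right) + 104 = -28 + 104 = 76$)
$U + W{\left(-16 \right)} \left(\frac{1}{200} + b\right) \left(204 + 172\right) = 76 - \left(\frac{1}{200} - 68\right) \left(204 + 172\right) = 76 - \left(\frac{1}{200} - 68\right) 376 = 76 - \left(- \frac{13599}{200}\right) 376 = 76 - - \frac{639153}{25} = 76 + \frac{639153}{25} = \frac{641053}{25}$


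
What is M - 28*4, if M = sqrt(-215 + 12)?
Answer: -112 + I*sqrt(203) ≈ -112.0 + 14.248*I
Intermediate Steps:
M = I*sqrt(203) (M = sqrt(-203) = I*sqrt(203) ≈ 14.248*I)
M - 28*4 = I*sqrt(203) - 28*4 = I*sqrt(203) - 112 = -112 + I*sqrt(203)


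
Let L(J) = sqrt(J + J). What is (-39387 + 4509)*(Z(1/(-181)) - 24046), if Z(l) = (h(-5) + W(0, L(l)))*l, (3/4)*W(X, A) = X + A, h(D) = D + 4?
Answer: 151800391350/181 + 46504*I*sqrt(362)/32761 ≈ 8.3868e+8 + 27.008*I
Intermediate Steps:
L(J) = sqrt(2)*sqrt(J) (L(J) = sqrt(2*J) = sqrt(2)*sqrt(J))
h(D) = 4 + D
W(X, A) = 4*A/3 + 4*X/3 (W(X, A) = 4*(X + A)/3 = 4*(A + X)/3 = 4*A/3 + 4*X/3)
Z(l) = l*(-1 + 4*sqrt(2)*sqrt(l)/3) (Z(l) = ((4 - 5) + (4*(sqrt(2)*sqrt(l))/3 + (4/3)*0))*l = (-1 + (4*sqrt(2)*sqrt(l)/3 + 0))*l = (-1 + 4*sqrt(2)*sqrt(l)/3)*l = l*(-1 + 4*sqrt(2)*sqrt(l)/3))
(-39387 + 4509)*(Z(1/(-181)) - 24046) = (-39387 + 4509)*((-1/(-181) + 4*sqrt(2)*(1/(-181))**(3/2)/3) - 24046) = -34878*((-1*(-1/181) + 4*sqrt(2)*(-1/181)**(3/2)/3) - 24046) = -34878*((1/181 + 4*sqrt(2)*(-I*sqrt(181)/32761)/3) - 24046) = -34878*((1/181 - 4*I*sqrt(362)/98283) - 24046) = -34878*(-4352325/181 - 4*I*sqrt(362)/98283) = 151800391350/181 + 46504*I*sqrt(362)/32761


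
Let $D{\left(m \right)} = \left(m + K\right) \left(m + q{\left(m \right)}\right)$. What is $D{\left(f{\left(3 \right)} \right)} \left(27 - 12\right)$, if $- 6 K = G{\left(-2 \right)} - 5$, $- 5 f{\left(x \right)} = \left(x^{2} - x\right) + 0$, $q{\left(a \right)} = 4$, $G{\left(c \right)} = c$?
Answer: $- \frac{7}{5} \approx -1.4$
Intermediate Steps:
$f{\left(x \right)} = - \frac{x^{2}}{5} + \frac{x}{5}$ ($f{\left(x \right)} = - \frac{\left(x^{2} - x\right) + 0}{5} = - \frac{x^{2} - x}{5} = - \frac{x^{2}}{5} + \frac{x}{5}$)
$K = \frac{7}{6}$ ($K = - \frac{-2 - 5}{6} = \left(- \frac{1}{6}\right) \left(-7\right) = \frac{7}{6} \approx 1.1667$)
$D{\left(m \right)} = \left(4 + m\right) \left(\frac{7}{6} + m\right)$ ($D{\left(m \right)} = \left(m + \frac{7}{6}\right) \left(m + 4\right) = \left(\frac{7}{6} + m\right) \left(4 + m\right) = \left(4 + m\right) \left(\frac{7}{6} + m\right)$)
$D{\left(f{\left(3 \right)} \right)} \left(27 - 12\right) = \left(\frac{14}{3} + \left(\frac{1}{5} \cdot 3 \left(1 - 3\right)\right)^{2} + \frac{31 \cdot \frac{1}{5} \cdot 3 \left(1 - 3\right)}{6}\right) \left(27 - 12\right) = \left(\frac{14}{3} + \left(\frac{1}{5} \cdot 3 \left(1 - 3\right)\right)^{2} + \frac{31 \cdot \frac{1}{5} \cdot 3 \left(1 - 3\right)}{6}\right) 15 = \left(\frac{14}{3} + \left(\frac{1}{5} \cdot 3 \left(-2\right)\right)^{2} + \frac{31 \cdot \frac{1}{5} \cdot 3 \left(-2\right)}{6}\right) 15 = \left(\frac{14}{3} + \left(- \frac{6}{5}\right)^{2} + \frac{31}{6} \left(- \frac{6}{5}\right)\right) 15 = \left(\frac{14}{3} + \frac{36}{25} - \frac{31}{5}\right) 15 = \left(- \frac{7}{75}\right) 15 = - \frac{7}{5}$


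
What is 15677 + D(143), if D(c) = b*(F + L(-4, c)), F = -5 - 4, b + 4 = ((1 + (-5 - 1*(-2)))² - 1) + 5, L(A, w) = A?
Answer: 15625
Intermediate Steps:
b = 4 (b = -4 + (((1 + (-5 - 1*(-2)))² - 1) + 5) = -4 + (((1 + (-5 + 2))² - 1) + 5) = -4 + (((1 - 3)² - 1) + 5) = -4 + (((-2)² - 1) + 5) = -4 + ((4 - 1) + 5) = -4 + (3 + 5) = -4 + 8 = 4)
F = -9
D(c) = -52 (D(c) = 4*(-9 - 4) = 4*(-13) = -52)
15677 + D(143) = 15677 - 52 = 15625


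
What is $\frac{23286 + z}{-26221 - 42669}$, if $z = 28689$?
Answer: $- \frac{10395}{13778} \approx -0.75446$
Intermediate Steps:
$\frac{23286 + z}{-26221 - 42669} = \frac{23286 + 28689}{-26221 - 42669} = \frac{51975}{-68890} = 51975 \left(- \frac{1}{68890}\right) = - \frac{10395}{13778}$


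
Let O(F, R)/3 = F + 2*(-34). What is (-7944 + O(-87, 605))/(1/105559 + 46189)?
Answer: -887645631/4875664652 ≈ -0.18206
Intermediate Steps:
O(F, R) = -204 + 3*F (O(F, R) = 3*(F + 2*(-34)) = 3*(F - 68) = 3*(-68 + F) = -204 + 3*F)
(-7944 + O(-87, 605))/(1/105559 + 46189) = (-7944 + (-204 + 3*(-87)))/(1/105559 + 46189) = (-7944 + (-204 - 261))/(1/105559 + 46189) = (-7944 - 465)/(4875664652/105559) = -8409*105559/4875664652 = -887645631/4875664652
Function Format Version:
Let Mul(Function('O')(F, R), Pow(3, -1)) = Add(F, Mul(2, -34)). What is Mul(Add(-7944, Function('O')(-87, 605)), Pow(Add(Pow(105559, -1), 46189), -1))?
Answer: Rational(-887645631, 4875664652) ≈ -0.18206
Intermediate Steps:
Function('O')(F, R) = Add(-204, Mul(3, F)) (Function('O')(F, R) = Mul(3, Add(F, Mul(2, -34))) = Mul(3, Add(F, -68)) = Mul(3, Add(-68, F)) = Add(-204, Mul(3, F)))
Mul(Add(-7944, Function('O')(-87, 605)), Pow(Add(Pow(105559, -1), 46189), -1)) = Mul(Add(-7944, Add(-204, Mul(3, -87))), Pow(Add(Pow(105559, -1), 46189), -1)) = Mul(Add(-7944, Add(-204, -261)), Pow(Add(Rational(1, 105559), 46189), -1)) = Mul(Add(-7944, -465), Pow(Rational(4875664652, 105559), -1)) = Mul(-8409, Rational(105559, 4875664652)) = Rational(-887645631, 4875664652)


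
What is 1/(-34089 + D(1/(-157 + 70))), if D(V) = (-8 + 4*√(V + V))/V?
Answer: I/(-33393*I + 4*√174) ≈ -2.9946e-5 + 4.7318e-8*I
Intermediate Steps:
D(V) = (-8 + 4*√2*√V)/V (D(V) = (-8 + 4*√(2*V))/V = (-8 + 4*(√2*√V))/V = (-8 + 4*√2*√V)/V)
1/(-34089 + D(1/(-157 + 70))) = 1/(-34089 + (-8/(1/(-157 + 70)) + 4*√2/√(1/(-157 + 70)))) = 1/(-34089 + (-8/(1/(-87)) + 4*√2/√(1/(-87)))) = 1/(-34089 + (-8/(-1/87) + 4*√2/√(-1/87))) = 1/(-34089 + (-8*(-87) + 4*√2*(-I*√87))) = 1/(-34089 + (696 - 4*I*√174)) = 1/(-33393 - 4*I*√174)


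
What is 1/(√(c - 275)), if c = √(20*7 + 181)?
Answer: -I/√(275 - √321) ≈ -0.062368*I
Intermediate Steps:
c = √321 (c = √(140 + 181) = √321 ≈ 17.916)
1/(√(c - 275)) = 1/(√(√321 - 275)) = 1/(√(-275 + √321)) = (-275 + √321)^(-½)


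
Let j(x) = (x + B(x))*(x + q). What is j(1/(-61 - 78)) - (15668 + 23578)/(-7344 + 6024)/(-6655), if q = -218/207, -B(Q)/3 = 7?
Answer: 130405062165173/5855590352700 ≈ 22.270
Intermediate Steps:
B(Q) = -21 (B(Q) = -3*7 = -21)
q = -218/207 (q = -218*1/207 = -218/207 ≈ -1.0531)
j(x) = (-21 + x)*(-218/207 + x) (j(x) = (x - 21)*(x - 218/207) = (-21 + x)*(-218/207 + x))
j(1/(-61 - 78)) - (15668 + 23578)/(-7344 + 6024)/(-6655) = (1526/69 + (1/(-61 - 78))**2 - 4565/(207*(-61 - 78))) - (15668 + 23578)/(-7344 + 6024)/(-6655) = (1526/69 + (1/(-139))**2 - 4565/207/(-139)) - 39246/(-1320)*(-1)/6655 = (1526/69 + (-1/139)**2 - 4565/207*(-1/139)) - 39246*(-1/1320)*(-1)/6655 = (1526/69 + 1/19321 + 4565/28773) - (-6541)*(-1)/(220*6655) = 89086280/3999447 - 1*6541/1464100 = 89086280/3999447 - 6541/1464100 = 130405062165173/5855590352700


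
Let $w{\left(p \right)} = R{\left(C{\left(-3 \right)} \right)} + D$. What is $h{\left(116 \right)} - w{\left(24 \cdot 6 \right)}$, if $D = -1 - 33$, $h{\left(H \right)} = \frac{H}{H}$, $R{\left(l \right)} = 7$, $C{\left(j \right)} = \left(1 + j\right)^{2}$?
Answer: $28$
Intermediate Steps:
$h{\left(H \right)} = 1$
$D = -34$
$w{\left(p \right)} = -27$ ($w{\left(p \right)} = 7 - 34 = -27$)
$h{\left(116 \right)} - w{\left(24 \cdot 6 \right)} = 1 - -27 = 1 + 27 = 28$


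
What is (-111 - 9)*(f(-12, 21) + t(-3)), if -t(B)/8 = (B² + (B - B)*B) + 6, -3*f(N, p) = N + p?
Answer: 14760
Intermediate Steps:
f(N, p) = -N/3 - p/3 (f(N, p) = -(N + p)/3 = -N/3 - p/3)
t(B) = -48 - 8*B² (t(B) = -8*((B² + (B - B)*B) + 6) = -8*((B² + 0*B) + 6) = -8*((B² + 0) + 6) = -8*(B² + 6) = -8*(6 + B²) = -48 - 8*B²)
(-111 - 9)*(f(-12, 21) + t(-3)) = (-111 - 9)*((-⅓*(-12) - ⅓*21) + (-48 - 8*(-3)²)) = -120*((4 - 7) + (-48 - 8*9)) = -120*(-3 + (-48 - 72)) = -120*(-3 - 120) = -120*(-123) = 14760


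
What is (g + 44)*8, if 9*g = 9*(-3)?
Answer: 328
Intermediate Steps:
g = -3 (g = (9*(-3))/9 = (⅑)*(-27) = -3)
(g + 44)*8 = (-3 + 44)*8 = 41*8 = 328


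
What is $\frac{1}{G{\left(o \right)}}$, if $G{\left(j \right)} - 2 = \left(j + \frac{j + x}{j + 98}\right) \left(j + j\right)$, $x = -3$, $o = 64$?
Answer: $\frac{81}{667618} \approx 0.00012133$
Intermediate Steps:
$G{\left(j \right)} = 2 + 2 j \left(j + \frac{-3 + j}{98 + j}\right)$ ($G{\left(j \right)} = 2 + \left(j + \frac{j - 3}{j + 98}\right) \left(j + j\right) = 2 + \left(j + \frac{-3 + j}{98 + j}\right) 2 j = 2 + 2 j \left(j + \frac{-3 + j}{98 + j}\right)$)
$\frac{1}{G{\left(o \right)}} = \frac{1}{2 \frac{1}{98 + 64} \left(98 + 64^{3} - 128 + 99 \cdot 64^{2}\right)} = \frac{1}{2 \cdot \frac{1}{162} \left(98 + 262144 - 128 + 99 \cdot 4096\right)} = \frac{1}{2 \cdot \frac{1}{162} \left(98 + 262144 - 128 + 405504\right)} = \frac{1}{2 \cdot \frac{1}{162} \cdot 667618} = \frac{1}{\frac{667618}{81}} = \frac{81}{667618}$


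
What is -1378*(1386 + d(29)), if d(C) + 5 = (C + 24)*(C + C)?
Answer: -6138990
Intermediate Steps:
d(C) = -5 + 2*C*(24 + C) (d(C) = -5 + (C + 24)*(C + C) = -5 + (24 + C)*(2*C) = -5 + 2*C*(24 + C))
-1378*(1386 + d(29)) = -1378*(1386 + (-5 + 2*29² + 48*29)) = -1378*(1386 + (-5 + 2*841 + 1392)) = -1378*(1386 + (-5 + 1682 + 1392)) = -1378*(1386 + 3069) = -1378*4455 = -6138990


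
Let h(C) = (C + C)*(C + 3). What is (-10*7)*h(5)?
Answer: -5600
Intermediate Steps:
h(C) = 2*C*(3 + C) (h(C) = (2*C)*(3 + C) = 2*C*(3 + C))
(-10*7)*h(5) = (-10*7)*(2*5*(3 + 5)) = -140*5*8 = -70*80 = -5600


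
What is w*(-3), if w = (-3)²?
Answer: -27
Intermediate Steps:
w = 9
w*(-3) = 9*(-3) = -27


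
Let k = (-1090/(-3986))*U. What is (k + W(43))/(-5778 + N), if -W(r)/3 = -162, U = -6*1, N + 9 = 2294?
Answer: -137904/994507 ≈ -0.13867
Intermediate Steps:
N = 2285 (N = -9 + 2294 = 2285)
U = -6
W(r) = 486 (W(r) = -3*(-162) = 486)
k = -3270/1993 (k = -1090/(-3986)*(-6) = -1090*(-1/3986)*(-6) = (545/1993)*(-6) = -3270/1993 ≈ -1.6407)
(k + W(43))/(-5778 + N) = (-3270/1993 + 486)/(-5778 + 2285) = (965328/1993)/(-3493) = (965328/1993)*(-1/3493) = -137904/994507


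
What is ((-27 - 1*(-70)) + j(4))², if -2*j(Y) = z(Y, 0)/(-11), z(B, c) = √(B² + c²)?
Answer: 225625/121 ≈ 1864.7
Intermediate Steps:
j(Y) = √(Y²)/22 (j(Y) = -√(Y² + 0²)/(2*(-11)) = -√(Y² + 0)*(-1)/(2*11) = -√(Y²)*(-1)/(2*11) = -(-1)*√(Y²)/22 = √(Y²)/22)
((-27 - 1*(-70)) + j(4))² = ((-27 - 1*(-70)) + √(4²)/22)² = ((-27 + 70) + √16/22)² = (43 + (1/22)*4)² = (43 + 2/11)² = (475/11)² = 225625/121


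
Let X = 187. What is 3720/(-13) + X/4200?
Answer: -15621569/54600 ≈ -286.11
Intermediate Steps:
3720/(-13) + X/4200 = 3720/(-13) + 187/4200 = 3720*(-1/13) + 187*(1/4200) = -3720/13 + 187/4200 = -15621569/54600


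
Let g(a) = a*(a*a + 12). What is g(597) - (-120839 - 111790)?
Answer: 213015966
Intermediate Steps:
g(a) = a*(12 + a**2) (g(a) = a*(a**2 + 12) = a*(12 + a**2))
g(597) - (-120839 - 111790) = 597*(12 + 597**2) - (-120839 - 111790) = 597*(12 + 356409) - 1*(-232629) = 597*356421 + 232629 = 212783337 + 232629 = 213015966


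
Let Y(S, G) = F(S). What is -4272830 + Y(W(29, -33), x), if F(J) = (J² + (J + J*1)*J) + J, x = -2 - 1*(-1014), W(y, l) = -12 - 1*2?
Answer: -4272256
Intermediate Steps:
W(y, l) = -14 (W(y, l) = -12 - 2 = -14)
x = 1012 (x = -2 + 1014 = 1012)
F(J) = J + 3*J² (F(J) = (J² + (J + J)*J) + J = (J² + (2*J)*J) + J = (J² + 2*J²) + J = 3*J² + J = J + 3*J²)
Y(S, G) = S*(1 + 3*S)
-4272830 + Y(W(29, -33), x) = -4272830 - 14*(1 + 3*(-14)) = -4272830 - 14*(1 - 42) = -4272830 - 14*(-41) = -4272830 + 574 = -4272256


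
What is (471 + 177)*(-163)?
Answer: -105624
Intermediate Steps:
(471 + 177)*(-163) = 648*(-163) = -105624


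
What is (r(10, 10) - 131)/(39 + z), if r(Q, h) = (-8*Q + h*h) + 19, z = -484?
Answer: 92/445 ≈ 0.20674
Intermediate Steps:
r(Q, h) = 19 + h² - 8*Q (r(Q, h) = (-8*Q + h²) + 19 = (h² - 8*Q) + 19 = 19 + h² - 8*Q)
(r(10, 10) - 131)/(39 + z) = ((19 + 10² - 8*10) - 131)/(39 - 484) = ((19 + 100 - 80) - 131)/(-445) = (39 - 131)*(-1/445) = -92*(-1/445) = 92/445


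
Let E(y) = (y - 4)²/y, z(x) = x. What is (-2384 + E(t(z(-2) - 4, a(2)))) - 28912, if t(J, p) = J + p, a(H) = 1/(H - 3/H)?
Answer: -31312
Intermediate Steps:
E(y) = (-4 + y)²/y
(-2384 + E(t(z(-2) - 4, a(2)))) - 28912 = (-2384 + (-4 + ((-2 - 4) + 2/(-3 + 2²)))²/((-2 - 4) + 2/(-3 + 2²))) - 28912 = (-2384 + (-4 + (-6 + 2/(-3 + 4)))²/(-6 + 2/(-3 + 4))) - 28912 = (-2384 + (-4 + (-6 + 2/1))²/(-6 + 2/1)) - 28912 = (-2384 + (-4 + (-6 + 2*1))²/(-6 + 2*1)) - 28912 = (-2384 + (-4 + (-6 + 2))²/(-6 + 2)) - 28912 = (-2384 + (-4 - 4)²/(-4)) - 28912 = (-2384 - ¼*(-8)²) - 28912 = (-2384 - ¼*64) - 28912 = (-2384 - 16) - 28912 = -2400 - 28912 = -31312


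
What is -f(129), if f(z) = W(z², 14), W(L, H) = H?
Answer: -14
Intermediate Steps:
f(z) = 14
-f(129) = -1*14 = -14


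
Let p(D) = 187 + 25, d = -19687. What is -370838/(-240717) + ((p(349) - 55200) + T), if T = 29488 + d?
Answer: -10876908241/240717 ≈ -45185.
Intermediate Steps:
p(D) = 212
T = 9801 (T = 29488 - 19687 = 9801)
-370838/(-240717) + ((p(349) - 55200) + T) = -370838/(-240717) + ((212 - 55200) + 9801) = -370838*(-1/240717) + (-54988 + 9801) = 370838/240717 - 45187 = -10876908241/240717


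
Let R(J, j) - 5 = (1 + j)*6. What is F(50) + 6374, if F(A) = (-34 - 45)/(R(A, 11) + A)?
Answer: 809419/127 ≈ 6373.4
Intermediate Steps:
R(J, j) = 11 + 6*j (R(J, j) = 5 + (1 + j)*6 = 5 + (6 + 6*j) = 11 + 6*j)
F(A) = -79/(77 + A) (F(A) = (-34 - 45)/((11 + 6*11) + A) = -79/((11 + 66) + A) = -79/(77 + A))
F(50) + 6374 = -79/(77 + 50) + 6374 = -79/127 + 6374 = 809419/127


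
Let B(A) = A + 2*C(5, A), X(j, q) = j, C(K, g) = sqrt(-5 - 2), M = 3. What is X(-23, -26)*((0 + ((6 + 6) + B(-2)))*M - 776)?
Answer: 17158 - 138*I*sqrt(7) ≈ 17158.0 - 365.11*I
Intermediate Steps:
C(K, g) = I*sqrt(7) (C(K, g) = sqrt(-7) = I*sqrt(7))
B(A) = A + 2*I*sqrt(7) (B(A) = A + 2*(I*sqrt(7)) = A + 2*I*sqrt(7))
X(-23, -26)*((0 + ((6 + 6) + B(-2)))*M - 776) = -23*((0 + ((6 + 6) + (-2 + 2*I*sqrt(7))))*3 - 776) = -23*((0 + (12 + (-2 + 2*I*sqrt(7))))*3 - 776) = -23*((0 + (10 + 2*I*sqrt(7)))*3 - 776) = -23*((10 + 2*I*sqrt(7))*3 - 776) = -23*((30 + 6*I*sqrt(7)) - 776) = -23*(-746 + 6*I*sqrt(7)) = 17158 - 138*I*sqrt(7)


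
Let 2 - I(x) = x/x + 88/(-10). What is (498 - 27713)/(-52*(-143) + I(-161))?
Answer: -136075/37229 ≈ -3.6551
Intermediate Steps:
I(x) = 49/5 (I(x) = 2 - (x/x + 88/(-10)) = 2 - (1 + 88*(-⅒)) = 2 - (1 - 44/5) = 2 - 1*(-39/5) = 2 + 39/5 = 49/5)
(498 - 27713)/(-52*(-143) + I(-161)) = (498 - 27713)/(-52*(-143) + 49/5) = -27215/(7436 + 49/5) = -27215/37229/5 = -27215*5/37229 = -136075/37229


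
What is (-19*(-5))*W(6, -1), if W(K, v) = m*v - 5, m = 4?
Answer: -855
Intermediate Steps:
W(K, v) = -5 + 4*v (W(K, v) = 4*v - 5 = -5 + 4*v)
(-19*(-5))*W(6, -1) = (-19*(-5))*(-5 + 4*(-1)) = 95*(-5 - 4) = 95*(-9) = -855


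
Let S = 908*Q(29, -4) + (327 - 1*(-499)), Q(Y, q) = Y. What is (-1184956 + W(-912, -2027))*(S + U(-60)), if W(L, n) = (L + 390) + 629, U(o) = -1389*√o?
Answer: -32178129142 + 3291510522*I*√15 ≈ -3.2178e+10 + 1.2748e+10*I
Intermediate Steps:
W(L, n) = 1019 + L (W(L, n) = (390 + L) + 629 = 1019 + L)
S = 27158 (S = 908*29 + (327 - 1*(-499)) = 26332 + (327 + 499) = 26332 + 826 = 27158)
(-1184956 + W(-912, -2027))*(S + U(-60)) = (-1184956 + (1019 - 912))*(27158 - 2778*I*√15) = (-1184956 + 107)*(27158 - 2778*I*√15) = -1184849*(27158 - 2778*I*√15) = -32178129142 + 3291510522*I*√15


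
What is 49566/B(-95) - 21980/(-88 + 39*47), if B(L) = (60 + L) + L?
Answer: -8935007/22685 ≈ -393.87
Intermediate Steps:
B(L) = 60 + 2*L
49566/B(-95) - 21980/(-88 + 39*47) = 49566/(60 + 2*(-95)) - 21980/(-88 + 39*47) = 49566/(60 - 190) - 21980/(-88 + 1833) = 49566/(-130) - 21980/1745 = 49566*(-1/130) - 21980*1/1745 = -24783/65 - 4396/349 = -8935007/22685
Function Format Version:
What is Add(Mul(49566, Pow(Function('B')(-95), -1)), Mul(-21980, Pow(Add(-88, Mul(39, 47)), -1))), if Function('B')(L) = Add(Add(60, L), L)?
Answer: Rational(-8935007, 22685) ≈ -393.87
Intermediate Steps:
Function('B')(L) = Add(60, Mul(2, L))
Add(Mul(49566, Pow(Function('B')(-95), -1)), Mul(-21980, Pow(Add(-88, Mul(39, 47)), -1))) = Add(Mul(49566, Pow(Add(60, Mul(2, -95)), -1)), Mul(-21980, Pow(Add(-88, Mul(39, 47)), -1))) = Add(Mul(49566, Pow(Add(60, -190), -1)), Mul(-21980, Pow(Add(-88, 1833), -1))) = Add(Mul(49566, Pow(-130, -1)), Mul(-21980, Pow(1745, -1))) = Add(Mul(49566, Rational(-1, 130)), Mul(-21980, Rational(1, 1745))) = Add(Rational(-24783, 65), Rational(-4396, 349)) = Rational(-8935007, 22685)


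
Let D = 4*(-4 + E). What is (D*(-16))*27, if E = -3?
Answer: 12096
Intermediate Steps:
D = -28 (D = 4*(-4 - 3) = 4*(-7) = -28)
(D*(-16))*27 = -28*(-16)*27 = 448*27 = 12096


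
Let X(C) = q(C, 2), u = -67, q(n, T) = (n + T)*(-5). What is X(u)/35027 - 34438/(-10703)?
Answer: 1209738301/374893981 ≈ 3.2269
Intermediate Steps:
q(n, T) = -5*T - 5*n (q(n, T) = (T + n)*(-5) = -5*T - 5*n)
X(C) = -10 - 5*C (X(C) = -5*2 - 5*C = -10 - 5*C)
X(u)/35027 - 34438/(-10703) = (-10 - 5*(-67))/35027 - 34438/(-10703) = (-10 + 335)*(1/35027) - 34438*(-1/10703) = 325*(1/35027) + 34438/10703 = 325/35027 + 34438/10703 = 1209738301/374893981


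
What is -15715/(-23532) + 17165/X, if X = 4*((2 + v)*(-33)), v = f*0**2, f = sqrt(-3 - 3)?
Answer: -11104945/172568 ≈ -64.351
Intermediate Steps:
f = I*sqrt(6) (f = sqrt(-6) = I*sqrt(6) ≈ 2.4495*I)
v = 0 (v = (I*sqrt(6))*0**2 = (I*sqrt(6))*0 = 0)
X = -264 (X = 4*((2 + 0)*(-33)) = 4*(2*(-33)) = 4*(-66) = -264)
-15715/(-23532) + 17165/X = -15715/(-23532) + 17165/(-264) = -15715*(-1/23532) + 17165*(-1/264) = 15715/23532 - 17165/264 = -11104945/172568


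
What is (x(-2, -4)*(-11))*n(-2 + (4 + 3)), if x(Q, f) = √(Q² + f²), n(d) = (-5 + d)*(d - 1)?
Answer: 0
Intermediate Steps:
n(d) = (-1 + d)*(-5 + d) (n(d) = (-5 + d)*(-1 + d) = (-1 + d)*(-5 + d))
(x(-2, -4)*(-11))*n(-2 + (4 + 3)) = (√((-2)² + (-4)²)*(-11))*(5 + (-2 + (4 + 3))² - 6*(-2 + (4 + 3))) = (√(4 + 16)*(-11))*(5 + (-2 + 7)² - 6*(-2 + 7)) = (√20*(-11))*(5 + 5² - 6*5) = ((2*√5)*(-11))*(5 + 25 - 30) = -22*√5*0 = 0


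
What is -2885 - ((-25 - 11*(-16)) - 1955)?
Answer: -1081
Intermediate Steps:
-2885 - ((-25 - 11*(-16)) - 1955) = -2885 - ((-25 + 176) - 1955) = -2885 - (151 - 1955) = -2885 - 1*(-1804) = -2885 + 1804 = -1081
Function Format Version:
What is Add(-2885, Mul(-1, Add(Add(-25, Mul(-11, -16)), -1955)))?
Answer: -1081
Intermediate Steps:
Add(-2885, Mul(-1, Add(Add(-25, Mul(-11, -16)), -1955))) = Add(-2885, Mul(-1, Add(Add(-25, 176), -1955))) = Add(-2885, Mul(-1, Add(151, -1955))) = Add(-2885, Mul(-1, -1804)) = Add(-2885, 1804) = -1081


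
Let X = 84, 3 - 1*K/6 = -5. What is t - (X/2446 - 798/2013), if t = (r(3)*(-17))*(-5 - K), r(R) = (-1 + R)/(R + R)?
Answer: 740281741/2461899 ≈ 300.70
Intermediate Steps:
K = 48 (K = 18 - 6*(-5) = 18 + 30 = 48)
r(R) = (-1 + R)/(2*R) (r(R) = (-1 + R)/((2*R)) = (-1 + R)*(1/(2*R)) = (-1 + R)/(2*R))
t = 901/3 (t = (((½)*(-1 + 3)/3)*(-17))*(-5 - 1*48) = (((½)*(⅓)*2)*(-17))*(-5 - 48) = ((⅓)*(-17))*(-53) = -17/3*(-53) = 901/3 ≈ 300.33)
t - (X/2446 - 798/2013) = 901/3 - (84/2446 - 798/2013) = 901/3 - (84*(1/2446) - 798*1/2013) = 901/3 - (42/1223 - 266/671) = 901/3 - 1*(-297136/820633) = 901/3 + 297136/820633 = 740281741/2461899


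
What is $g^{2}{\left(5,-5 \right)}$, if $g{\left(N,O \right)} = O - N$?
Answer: $100$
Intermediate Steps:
$g^{2}{\left(5,-5 \right)} = \left(-5 - 5\right)^{2} = \left(-10\right)^{2} = 100$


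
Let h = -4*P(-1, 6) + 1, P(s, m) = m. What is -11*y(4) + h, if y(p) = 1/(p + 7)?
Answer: -24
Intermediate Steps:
y(p) = 1/(7 + p)
h = -23 (h = -4*6 + 1 = -24 + 1 = -23)
-11*y(4) + h = -11/(7 + 4) - 23 = -11/11 - 23 = -11*1/11 - 23 = -1 - 23 = -24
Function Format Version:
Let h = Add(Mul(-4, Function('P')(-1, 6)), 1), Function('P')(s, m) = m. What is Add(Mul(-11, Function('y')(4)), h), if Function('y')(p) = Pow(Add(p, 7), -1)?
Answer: -24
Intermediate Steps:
Function('y')(p) = Pow(Add(7, p), -1)
h = -23 (h = Add(Mul(-4, 6), 1) = Add(-24, 1) = -23)
Add(Mul(-11, Function('y')(4)), h) = Add(Mul(-11, Pow(Add(7, 4), -1)), -23) = Add(Mul(-11, Pow(11, -1)), -23) = Add(Mul(-11, Rational(1, 11)), -23) = Add(-1, -23) = -24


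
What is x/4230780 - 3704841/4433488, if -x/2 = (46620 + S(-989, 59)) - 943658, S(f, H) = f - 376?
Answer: -1927062341663/4689278090160 ≈ -0.41095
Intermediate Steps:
S(f, H) = -376 + f
x = 1796806 (x = -2*((46620 + (-376 - 989)) - 943658) = -2*((46620 - 1365) - 943658) = -2*(45255 - 943658) = -2*(-898403) = 1796806)
x/4230780 - 3704841/4433488 = 1796806/4230780 - 3704841/4433488 = 1796806*(1/4230780) - 3704841*1/4433488 = 898403/2115390 - 3704841/4433488 = -1927062341663/4689278090160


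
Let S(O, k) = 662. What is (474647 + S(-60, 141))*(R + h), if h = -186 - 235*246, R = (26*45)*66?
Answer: 9137340216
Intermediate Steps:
R = 77220 (R = 1170*66 = 77220)
h = -57996 (h = -186 - 57810 = -57996)
(474647 + S(-60, 141))*(R + h) = (474647 + 662)*(77220 - 57996) = 475309*19224 = 9137340216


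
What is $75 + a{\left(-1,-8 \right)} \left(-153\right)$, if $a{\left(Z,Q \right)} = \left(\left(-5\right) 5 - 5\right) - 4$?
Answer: $5277$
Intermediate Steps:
$a{\left(Z,Q \right)} = -34$ ($a{\left(Z,Q \right)} = \left(-25 - 5\right) - 4 = -30 - 4 = -34$)
$75 + a{\left(-1,-8 \right)} \left(-153\right) = 75 - -5202 = 75 + 5202 = 5277$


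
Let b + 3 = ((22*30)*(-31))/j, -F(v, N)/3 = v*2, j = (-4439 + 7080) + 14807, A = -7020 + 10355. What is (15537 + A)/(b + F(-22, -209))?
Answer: 27439888/185861 ≈ 147.64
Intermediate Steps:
A = 3335
j = 17448 (j = 2641 + 14807 = 17448)
F(v, N) = -6*v (F(v, N) = -3*v*2 = -6*v)
b = -6067/1454 (b = -3 + ((22*30)*(-31))/17448 = -3 + (660*(-31))*(1/17448) = -3 - 20460*1/17448 = -3 - 1705/1454 = -6067/1454 ≈ -4.1726)
(15537 + A)/(b + F(-22, -209)) = (15537 + 3335)/(-6067/1454 - 6*(-22)) = 18872/(-6067/1454 + 132) = 18872/(185861/1454) = 18872*(1454/185861) = 27439888/185861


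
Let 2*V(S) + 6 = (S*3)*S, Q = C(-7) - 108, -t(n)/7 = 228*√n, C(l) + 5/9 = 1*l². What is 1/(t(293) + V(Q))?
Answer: -3876309/523466212463 - 1163484*√293/523466212463 ≈ -4.5451e-5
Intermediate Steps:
C(l) = -5/9 + l² (C(l) = -5/9 + 1*l² = -5/9 + l²)
t(n) = -1596*√n
Q = -536/9 (Q = (-5/9 + (-7)²) - 108 = (-5/9 + 49) - 108 = 436/9 - 108 = -536/9 ≈ -59.556)
V(S) = -3 + 3*S²/2 (V(S) = -3 + ((S*3)*S)/2 = -3 + ((3*S)*S)/2 = -3 + (3*S²)/2 = -3 + 3*S²/2)
1/(t(293) + V(Q)) = 1/(-1596*√293 + (-3 + 3*(-536/9)²/2)) = 1/(-1596*√293 + (-3 + (3/2)*(287296/81))) = 1/(-1596*√293 + (-3 + 143648/27)) = 1/(-1596*√293 + 143567/27) = 1/(143567/27 - 1596*√293)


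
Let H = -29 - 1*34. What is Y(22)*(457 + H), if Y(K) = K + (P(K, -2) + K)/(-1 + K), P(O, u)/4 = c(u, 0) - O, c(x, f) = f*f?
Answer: 52008/7 ≈ 7429.7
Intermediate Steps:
c(x, f) = f²
P(O, u) = -4*O (P(O, u) = 4*(0² - O) = 4*(0 - O) = 4*(-O) = -4*O)
H = -63 (H = -29 - 34 = -63)
Y(K) = K - 3*K/(-1 + K) (Y(K) = K + (-4*K + K)/(-1 + K) = K + (-3*K)/(-1 + K) = K - 3*K/(-1 + K))
Y(22)*(457 + H) = (22*(-4 + 22)/(-1 + 22))*(457 - 63) = (22*18/21)*394 = (22*(1/21)*18)*394 = (132/7)*394 = 52008/7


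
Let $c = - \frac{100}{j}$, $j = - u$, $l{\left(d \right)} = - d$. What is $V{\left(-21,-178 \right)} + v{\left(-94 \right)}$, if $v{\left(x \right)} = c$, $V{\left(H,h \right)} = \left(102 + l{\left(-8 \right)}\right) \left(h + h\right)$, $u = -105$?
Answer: $- \frac{822380}{21} \approx -39161.0$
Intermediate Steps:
$j = 105$ ($j = \left(-1\right) \left(-105\right) = 105$)
$V{\left(H,h \right)} = 220 h$ ($V{\left(H,h \right)} = \left(102 - -8\right) \left(h + h\right) = \left(102 + 8\right) 2 h = 110 \cdot 2 h = 220 h$)
$c = - \frac{20}{21}$ ($c = - \frac{100}{105} = \left(-100\right) \frac{1}{105} = - \frac{20}{21} \approx -0.95238$)
$v{\left(x \right)} = - \frac{20}{21}$
$V{\left(-21,-178 \right)} + v{\left(-94 \right)} = 220 \left(-178\right) - \frac{20}{21} = -39160 - \frac{20}{21} = - \frac{822380}{21}$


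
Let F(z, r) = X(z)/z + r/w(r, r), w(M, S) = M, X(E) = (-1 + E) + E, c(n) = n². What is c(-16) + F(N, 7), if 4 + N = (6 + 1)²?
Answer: 11654/45 ≈ 258.98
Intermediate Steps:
X(E) = -1 + 2*E
N = 45 (N = -4 + (6 + 1)² = -4 + 7² = -4 + 49 = 45)
F(z, r) = 1 + (-1 + 2*z)/z (F(z, r) = (-1 + 2*z)/z + r/r = (-1 + 2*z)/z + 1 = 1 + (-1 + 2*z)/z)
c(-16) + F(N, 7) = (-16)² + (3 - 1/45) = 256 + (3 - 1*1/45) = 256 + (3 - 1/45) = 256 + 134/45 = 11654/45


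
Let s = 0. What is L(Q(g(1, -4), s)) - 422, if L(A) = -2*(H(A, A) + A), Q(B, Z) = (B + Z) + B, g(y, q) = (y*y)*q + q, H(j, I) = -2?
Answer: -386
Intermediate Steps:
g(y, q) = q + q*y² (g(y, q) = y²*q + q = q*y² + q = q + q*y²)
Q(B, Z) = Z + 2*B
L(A) = 4 - 2*A (L(A) = -2*(-2 + A) = 4 - 2*A)
L(Q(g(1, -4), s)) - 422 = (4 - 2*(0 + 2*(-4*(1 + 1²)))) - 422 = (4 - 2*(0 + 2*(-4*(1 + 1)))) - 422 = (4 - 2*(0 + 2*(-4*2))) - 422 = (4 - 2*(0 + 2*(-8))) - 422 = (4 - 2*(0 - 16)) - 422 = (4 - 2*(-16)) - 422 = (4 + 32) - 422 = 36 - 422 = -386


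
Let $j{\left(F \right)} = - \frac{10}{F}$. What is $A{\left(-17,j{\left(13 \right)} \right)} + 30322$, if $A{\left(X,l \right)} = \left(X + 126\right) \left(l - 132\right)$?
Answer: $\frac{206052}{13} \approx 15850.0$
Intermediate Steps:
$A{\left(X,l \right)} = \left(-132 + l\right) \left(126 + X\right)$ ($A{\left(X,l \right)} = \left(126 + X\right) \left(-132 + l\right) = \left(-132 + l\right) \left(126 + X\right)$)
$A{\left(-17,j{\left(13 \right)} \right)} + 30322 = \left(-16632 - -2244 + 126 \left(- \frac{10}{13}\right) - 17 \left(- \frac{10}{13}\right)\right) + 30322 = \left(-16632 + 2244 + 126 \left(\left(-10\right) \frac{1}{13}\right) - 17 \left(\left(-10\right) \frac{1}{13}\right)\right) + 30322 = \left(-16632 + 2244 + 126 \left(- \frac{10}{13}\right) - - \frac{170}{13}\right) + 30322 = \left(-16632 + 2244 - \frac{1260}{13} + \frac{170}{13}\right) + 30322 = - \frac{188134}{13} + 30322 = \frac{206052}{13}$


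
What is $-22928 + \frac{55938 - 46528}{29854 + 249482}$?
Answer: $- \frac{3202303199}{139668} \approx -22928.0$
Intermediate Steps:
$-22928 + \frac{55938 - 46528}{29854 + 249482} = -22928 + \frac{9410}{279336} = -22928 + 9410 \cdot \frac{1}{279336} = -22928 + \frac{4705}{139668} = - \frac{3202303199}{139668}$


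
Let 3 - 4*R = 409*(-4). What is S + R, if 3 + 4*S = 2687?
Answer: 4323/4 ≈ 1080.8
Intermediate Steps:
S = 671 (S = -¾ + (¼)*2687 = -¾ + 2687/4 = 671)
R = 1639/4 (R = ¾ - 409*(-4)/4 = ¾ - ¼*(-1636) = ¾ + 409 = 1639/4 ≈ 409.75)
S + R = 671 + 1639/4 = 4323/4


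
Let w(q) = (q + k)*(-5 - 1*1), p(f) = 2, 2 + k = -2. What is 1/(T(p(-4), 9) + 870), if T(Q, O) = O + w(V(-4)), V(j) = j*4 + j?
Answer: 1/1023 ≈ 0.00097752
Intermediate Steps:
k = -4 (k = -2 - 2 = -4)
V(j) = 5*j (V(j) = 4*j + j = 5*j)
w(q) = 24 - 6*q (w(q) = (q - 4)*(-5 - 1*1) = (-4 + q)*(-5 - 1) = (-4 + q)*(-6) = 24 - 6*q)
T(Q, O) = 144 + O (T(Q, O) = O + (24 - 30*(-4)) = O + (24 - 6*(-20)) = O + (24 + 120) = O + 144 = 144 + O)
1/(T(p(-4), 9) + 870) = 1/((144 + 9) + 870) = 1/(153 + 870) = 1/1023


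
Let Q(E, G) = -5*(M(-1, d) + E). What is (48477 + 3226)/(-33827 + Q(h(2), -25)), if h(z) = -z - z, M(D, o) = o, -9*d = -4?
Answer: -465327/304283 ≈ -1.5293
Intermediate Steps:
d = 4/9 (d = -1/9*(-4) = 4/9 ≈ 0.44444)
h(z) = -2*z
Q(E, G) = -20/9 - 5*E (Q(E, G) = -5*(4/9 + E) = -20/9 - 5*E)
(48477 + 3226)/(-33827 + Q(h(2), -25)) = (48477 + 3226)/(-33827 + (-20/9 - (-10)*2)) = 51703/(-33827 + (-20/9 - 5*(-4))) = 51703/(-33827 + (-20/9 + 20)) = 51703/(-33827 + 160/9) = 51703/(-304283/9) = 51703*(-9/304283) = -465327/304283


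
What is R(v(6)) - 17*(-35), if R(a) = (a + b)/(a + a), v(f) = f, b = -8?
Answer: 3569/6 ≈ 594.83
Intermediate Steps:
R(a) = (-8 + a)/(2*a) (R(a) = (a - 8)/(a + a) = (-8 + a)/((2*a)) = (-8 + a)*(1/(2*a)) = (-8 + a)/(2*a))
R(v(6)) - 17*(-35) = (1/2)*(-8 + 6)/6 - 17*(-35) = (1/2)*(1/6)*(-2) + 595 = -1/6 + 595 = 3569/6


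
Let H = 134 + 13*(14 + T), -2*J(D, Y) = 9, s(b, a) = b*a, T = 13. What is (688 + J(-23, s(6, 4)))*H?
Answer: 662995/2 ≈ 3.3150e+5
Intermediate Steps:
s(b, a) = a*b
J(D, Y) = -9/2 (J(D, Y) = -½*9 = -9/2)
H = 485 (H = 134 + 13*(14 + 13) = 134 + 13*27 = 134 + 351 = 485)
(688 + J(-23, s(6, 4)))*H = (688 - 9/2)*485 = (1367/2)*485 = 662995/2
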